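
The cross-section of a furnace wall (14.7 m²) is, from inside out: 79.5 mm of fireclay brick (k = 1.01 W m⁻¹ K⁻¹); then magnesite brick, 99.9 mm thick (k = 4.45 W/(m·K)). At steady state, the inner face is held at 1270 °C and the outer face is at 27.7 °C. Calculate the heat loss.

Resistance network (inner→outer):
  R_fireclay brick = L/(kA) = 0.0795/(1.01·14.7) = 0.005355 K/W
  R_magnesite brick = L/(kA) = 0.0999/(4.45·14.7) = 0.001527 K/W
ΣR = 0.005355 + 0.001527 = 0.006882 K/W
Q = ΔT/ΣR = (1270 °C − 27.7 °C)/0.006882 = 1.81×10^5 W

Q = 1.81×10^5 W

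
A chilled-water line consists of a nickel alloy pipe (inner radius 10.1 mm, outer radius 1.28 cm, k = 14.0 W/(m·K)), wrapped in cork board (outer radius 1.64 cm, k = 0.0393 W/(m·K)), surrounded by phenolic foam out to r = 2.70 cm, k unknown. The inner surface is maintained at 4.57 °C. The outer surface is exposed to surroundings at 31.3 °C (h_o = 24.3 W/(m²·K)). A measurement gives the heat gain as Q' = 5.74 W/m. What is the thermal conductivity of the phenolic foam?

ΣR = ΔT/Q' = |4.57 − 31.3|/5.74 = 4.657 m·K/W
Known resistances:
  R'_nickel alloy = ln(0.0128/0.0101)/(2πk) = 0.2369/(2π·14.0) = 0.002693 m·K/W
  R'_cork board = ln(0.0164/0.0128)/(2πk) = 0.2478/(2π·0.0393) = 1.004 m·K/W
  R'_conv,out = 1/(2πr h) = 1/(2π·0.0270·24.3) = 0.2426 m·K/W
R_phenolic foam = ΣR − ΣR_known = 4.657 − 1.249 = 3.408 m·K/W
ln(r₂/r₁)/(2πk) = 3.408 ⇒ k = 0.4986/(2π·3.408) = 0.0233 W/m·K

k = 0.0233 W/m·K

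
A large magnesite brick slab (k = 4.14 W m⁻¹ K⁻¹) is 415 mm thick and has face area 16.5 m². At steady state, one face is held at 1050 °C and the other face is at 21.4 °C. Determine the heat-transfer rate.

Q = kA·ΔT/L = 4.14 × 16.5 × |1050 °C − 21.4 °C| / 0.415 = 1.69×10^5 W

Q = 1.69×10^5 W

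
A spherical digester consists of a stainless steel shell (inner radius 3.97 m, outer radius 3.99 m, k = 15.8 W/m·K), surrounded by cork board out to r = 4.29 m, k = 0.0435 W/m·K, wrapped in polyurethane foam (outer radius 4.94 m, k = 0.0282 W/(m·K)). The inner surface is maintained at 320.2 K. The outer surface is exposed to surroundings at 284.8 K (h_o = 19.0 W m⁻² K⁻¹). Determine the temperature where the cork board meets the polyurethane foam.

Treat each layer as a resistance in series:
  R_stainless steel = (1/3.97 − 1/3.99)/(4πk) = 0.001263/(4π·15.8) = 6.359×10^-6 K/W
  R_cork board = (1/3.99 − 1/4.29)/(4πk) = 0.01753/(4π·0.0435) = 0.03206 K/W
  R_polyurethane foam = (1/4.29 − 1/4.94)/(4πk) = 0.03067/(4π·0.0282) = 0.08655 K/W
  R_conv,out = 1/(4πr²h) = 1/(4π·4.94²·19.0) = 1.716×10^-4 K/W
ΣR = 6.359×10^-6 + 0.03206 + 0.08655 + 1.716×10^-4 = 0.1188 K/W
Q = ΔT/ΣR = (320.2 K − 284.8 K)/0.1188 = 298.0 W
From the inner boundary to the cork board/polyurethane foam interface, ΣR_partial = 0.03207 K/W.
T_interface = T_in − Q·ΣR_partial = 320.2 K − (298.0)(0.03207) = 310.6 K

T = 310.6 K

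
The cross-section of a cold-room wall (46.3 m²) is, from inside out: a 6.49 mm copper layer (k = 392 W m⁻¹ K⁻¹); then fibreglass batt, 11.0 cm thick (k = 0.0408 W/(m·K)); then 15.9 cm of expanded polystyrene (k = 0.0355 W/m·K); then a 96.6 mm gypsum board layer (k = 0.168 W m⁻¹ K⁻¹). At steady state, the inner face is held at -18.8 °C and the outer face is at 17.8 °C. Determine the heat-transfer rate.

Series thermal resistances, inner to outer:
  R_copper = L/(kA) = 0.00649/(392·46.3) = 3.576×10^-7 K/W
  R_fibreglass batt = L/(kA) = 0.110/(0.0408·46.3) = 0.05823 K/W
  R_expanded polystyrene = L/(kA) = 0.159/(0.0355·46.3) = 0.09674 K/W
  R_gypsum board = L/(kA) = 0.0966/(0.168·46.3) = 0.01242 K/W
ΣR = 3.576×10^-7 + 0.05823 + 0.09674 + 0.01242 = 0.1674 K/W
Q = ΔT/ΣR = (-18.8 °C − 17.8 °C)/0.1674 = -219 W
(Negative Q ⇒ heat flows inward; heat gain = 219 W.)

Q = 219 W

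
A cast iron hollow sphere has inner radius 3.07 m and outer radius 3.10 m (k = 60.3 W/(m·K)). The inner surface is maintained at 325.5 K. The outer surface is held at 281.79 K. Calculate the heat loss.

Q = 4πk·ΔT/(1/r₁ − 1/r₂) = 4π × 60.3 × 43.71 / (1/3.07 − 1/3.10) = 1.05×10^7 W

Q = 10500 kW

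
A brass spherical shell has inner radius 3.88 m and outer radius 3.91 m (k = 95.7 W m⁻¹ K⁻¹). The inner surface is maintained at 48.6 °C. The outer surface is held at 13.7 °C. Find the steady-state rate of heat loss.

Q = 2.12×10^7 W

Q = 4πk·ΔT/(1/r₁ − 1/r₂) = 4π × 95.7 × 34.9 / (1/3.88 − 1/3.91) = 2.12×10^7 W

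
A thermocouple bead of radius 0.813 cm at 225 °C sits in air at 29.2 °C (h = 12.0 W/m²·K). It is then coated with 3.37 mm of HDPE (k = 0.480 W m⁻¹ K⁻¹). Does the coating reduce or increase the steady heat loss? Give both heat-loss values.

Critical radius for a sphere: r_cr = 2k/h = 0.0800 m = 8.00 cm.
Outer radius after coating: r₂ = 0.00813 + 0.00337 = 0.01150 m.
Since r₁ < r_cr and r₂ ≤ r_cr, the coating moves toward the maximum at r_cr — heat loss rises.
Bare: R = 1/(4πr₁²h) = 100.3 K/W; Q = 195.8/100.3 = 1.95 W.
Coated: R = R_cond + R_conv = 56.12 K/W; Q = 195.8/56.12 = 3.49 W.

increases: 1.95 → 3.49 W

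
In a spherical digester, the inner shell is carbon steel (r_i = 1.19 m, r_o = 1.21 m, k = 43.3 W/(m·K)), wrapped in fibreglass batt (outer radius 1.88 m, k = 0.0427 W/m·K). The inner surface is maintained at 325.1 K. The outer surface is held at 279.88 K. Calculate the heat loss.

Series thermal resistances, inner to outer:
  R_carbon steel = (1/1.19 − 1/1.21)/(4πk) = 0.01389/(4π·43.3) = 2.553×10^-5 K/W
  R_fibreglass batt = (1/1.21 − 1/1.88)/(4πk) = 0.2945/(4π·0.0427) = 0.5489 K/W
ΣR = 2.553×10^-5 + 0.5489 = 0.5489 K/W
Q = ΔT/ΣR = (325.1 K − 279.88 K)/0.5489 = 82.4 W

Q = 82.4 W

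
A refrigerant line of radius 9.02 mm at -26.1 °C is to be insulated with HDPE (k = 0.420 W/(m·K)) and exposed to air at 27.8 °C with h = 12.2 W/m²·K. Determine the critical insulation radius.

For a cylinder, r_cr = k_ins/h = 0.420/12.2 = 0.0344 m = 3.44 cm

r_cr = 3.44 cm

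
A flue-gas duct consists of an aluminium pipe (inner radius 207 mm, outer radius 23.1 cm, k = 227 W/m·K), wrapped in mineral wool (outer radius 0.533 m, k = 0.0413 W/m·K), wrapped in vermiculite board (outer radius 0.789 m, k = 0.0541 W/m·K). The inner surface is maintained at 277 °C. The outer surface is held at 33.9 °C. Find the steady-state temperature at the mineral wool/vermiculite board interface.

T = 98.0 °C

Treat each layer as a resistance in series:
  R'_aluminium = ln(0.231/0.207)/(2πk) = 0.1097/(2π·227) = 7.691×10^-5 m·K/W
  R'_mineral wool = ln(0.533/0.231)/(2πk) = 0.8361/(2π·0.0413) = 3.222 m·K/W
  R'_vermiculite board = ln(0.789/0.533)/(2πk) = 0.3922/(2π·0.0541) = 1.154 m·K/W
ΣR = 7.691×10^-5 + 3.222 + 1.154 = 4.376 m·K/W
Q' = ΔT/ΣR = (277 °C − 33.9 °C)/4.376 = 55.55 W/m
From the inner boundary to the mineral wool/vermiculite board interface, ΣR_partial = 3.222 m·K/W.
T_interface = T_in − Q'·ΣR_partial = 277 °C − (55.55)(3.222) = 98.0 °C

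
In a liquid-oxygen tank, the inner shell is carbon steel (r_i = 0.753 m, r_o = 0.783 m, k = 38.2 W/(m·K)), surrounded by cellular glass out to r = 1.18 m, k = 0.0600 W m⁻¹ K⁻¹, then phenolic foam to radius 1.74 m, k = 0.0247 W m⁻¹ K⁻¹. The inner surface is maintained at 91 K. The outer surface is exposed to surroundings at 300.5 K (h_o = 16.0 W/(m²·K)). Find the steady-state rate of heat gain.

Series thermal resistances, inner to outer:
  R_carbon steel = (1/0.753 − 1/0.783)/(4πk) = 0.05088/(4π·38.2) = 1.060×10^-4 K/W
  R_cellular glass = (1/0.783 − 1/1.18)/(4πk) = 0.4297/(4π·0.0600) = 0.5699 K/W
  R_phenolic foam = (1/1.18 − 1/1.74)/(4πk) = 0.2727/(4π·0.0247) = 0.8787 K/W
  R_conv,out = 1/(4πr²h) = 1/(4π·1.74²·16.0) = 0.001643 K/W
ΣR = 1.060×10^-4 + 0.5699 + 0.8787 + 0.001643 = 1.450 K/W
Q = ΔT/ΣR = (91 K − 300.5 K)/1.450 = -144 W
(Negative Q ⇒ heat flows inward; heat gain = 144 W.)

Q = 144 W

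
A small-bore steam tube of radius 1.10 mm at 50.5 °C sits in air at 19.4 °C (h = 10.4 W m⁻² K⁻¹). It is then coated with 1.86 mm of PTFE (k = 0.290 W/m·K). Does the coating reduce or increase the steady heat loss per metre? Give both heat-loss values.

increases: 2.24 → 5.44 W/m

Critical radius for a cylinder: r_cr = k/h = 0.0279 m = 2.79 cm.
Outer radius after coating: r₂ = 0.00110 + 0.00186 = 0.00296 m.
Since r₁ < r_cr and r₂ ≤ r_cr, the coating moves toward the maximum at r_cr — heat loss rises.
Bare: R = 1/(2πr₁h) = 13.91 m·K/W; Q = 31.1/13.91 = 2.24 W/m.
Coated: R = R_cond + R_conv = 5.713 m·K/W; Q = 31.1/5.713 = 5.44 W/m.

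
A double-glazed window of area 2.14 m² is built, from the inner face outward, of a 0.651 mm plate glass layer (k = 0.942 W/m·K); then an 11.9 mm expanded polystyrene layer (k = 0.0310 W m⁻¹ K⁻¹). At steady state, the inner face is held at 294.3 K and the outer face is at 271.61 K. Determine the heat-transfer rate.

Q = 126 W

Series thermal resistances, inner to outer:
  R_plate glass = L/(kA) = 6.51×10^-4/(0.942·2.14) = 3.229×10^-4 K/W
  R_expanded polystyrene = L/(kA) = 0.0119/(0.0310·2.14) = 0.1794 K/W
ΣR = 3.229×10^-4 + 0.1794 = 0.1797 K/W
Q = ΔT/ΣR = (294.3 K − 271.61 K)/0.1797 = 126 W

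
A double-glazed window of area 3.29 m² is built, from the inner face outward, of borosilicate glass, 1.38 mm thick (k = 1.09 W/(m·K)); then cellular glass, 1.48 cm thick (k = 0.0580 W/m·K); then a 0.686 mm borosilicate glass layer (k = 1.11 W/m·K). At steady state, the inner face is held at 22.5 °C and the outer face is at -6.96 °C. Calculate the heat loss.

Q = 377 W

Series thermal resistances, inner to outer:
  R_borosilicate glass = L/(kA) = 0.00138/(1.09·3.29) = 3.848×10^-4 K/W
  R_cellular glass = L/(kA) = 0.0148/(0.0580·3.29) = 0.07756 K/W
  R_borosilicate glass = L/(kA) = 6.86×10^-4/(1.11·3.29) = 1.878×10^-4 K/W
ΣR = 3.848×10^-4 + 0.07756 + 1.878×10^-4 = 0.07813 K/W
Q = ΔT/ΣR = (22.5 °C − -6.96 °C)/0.07813 = 377 W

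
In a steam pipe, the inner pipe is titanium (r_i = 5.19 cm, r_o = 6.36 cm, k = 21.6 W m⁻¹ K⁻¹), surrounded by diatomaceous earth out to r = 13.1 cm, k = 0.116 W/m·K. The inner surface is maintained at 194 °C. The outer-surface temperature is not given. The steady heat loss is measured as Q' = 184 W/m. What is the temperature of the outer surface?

Sum the resistances:
  R'_titanium = ln(0.0636/0.0519)/(2πk) = 0.2033/(2π·21.6) = 0.001498 m·K/W
  R'_diatomaceous earth = ln(0.131/0.0636)/(2πk) = 0.7226/(2π·0.116) = 0.9914 m·K/W
ΣR = 0.9929 m·K/W
ΔT = Q'·ΣR = 184 × 0.9929 = 182.7 K
Heat flows outward, so T_out = T_in − ΔT = 194 − 182.7 = 11.3 °C

T_out = 11.3 °C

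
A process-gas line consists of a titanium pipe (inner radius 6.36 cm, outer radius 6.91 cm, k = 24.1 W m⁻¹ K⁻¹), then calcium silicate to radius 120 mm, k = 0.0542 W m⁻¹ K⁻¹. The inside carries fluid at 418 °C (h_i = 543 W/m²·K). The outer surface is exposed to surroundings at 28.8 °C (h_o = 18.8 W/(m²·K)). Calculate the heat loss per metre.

Q' = 229 W/m

Treat each layer as a resistance in series:
  R'_conv,in = 1/(2πr h) = 1/(2π·0.0636·543) = 0.004609 m·K/W
  R'_titanium = ln(0.0691/0.0636)/(2πk) = 0.08294/(2π·24.1) = 5.477×10^-4 m·K/W
  R'_calcium silicate = ln(0.120/0.0691)/(2πk) = 0.5519/(2π·0.0542) = 1.621 m·K/W
  R'_conv,out = 1/(2πr h) = 1/(2π·0.120·18.8) = 0.07055 m·K/W
ΣR = 0.004609 + 5.477×10^-4 + 1.621 + 0.07055 = 1.697 m·K/W
Q' = ΔT/ΣR = (418 °C − 28.8 °C)/1.697 = 229 W/m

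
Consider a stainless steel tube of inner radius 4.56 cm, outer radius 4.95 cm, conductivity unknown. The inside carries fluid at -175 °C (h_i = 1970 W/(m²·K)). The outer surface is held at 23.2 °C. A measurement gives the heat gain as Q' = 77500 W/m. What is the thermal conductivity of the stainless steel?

ΣR = ΔT/Q' = |-175 − 23.2|/77500 = 0.002557 m·K/W
Known resistances:
  R'_conv,in = 1/(2πr h) = 1/(2π·0.0456·1970) = 0.001772 m·K/W
R_stainless steel = ΣR − ΣR_known = 0.002557 − 0.001772 = 7.850×10^-4 m·K/W
ln(r₂/r₁)/(2πk) = 7.850×10^-4 ⇒ k = 0.08206/(2π·7.850×10^-4) = 16.6 W/m·K

k = 16.6 W/m·K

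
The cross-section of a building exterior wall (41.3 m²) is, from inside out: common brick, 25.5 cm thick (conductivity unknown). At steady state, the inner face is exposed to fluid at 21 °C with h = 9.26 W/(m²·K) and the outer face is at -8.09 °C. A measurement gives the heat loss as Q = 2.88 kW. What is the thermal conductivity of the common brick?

k = 0.825 W/m·K

ΣR = ΔT/Q = |21 − -8.09|/2880 = 0.01010 K/W
Known resistances:
  R_conv,in = 1/(hA) = 1/(9.26·41.3) = 0.002615 K/W
R_common brick = ΣR − ΣR_known = 0.01010 − 0.002615 = 0.007485 K/W
L/(kA) = 0.007485 ⇒ k = 0.255/(0.007485·41.3) = 0.825 W/m·K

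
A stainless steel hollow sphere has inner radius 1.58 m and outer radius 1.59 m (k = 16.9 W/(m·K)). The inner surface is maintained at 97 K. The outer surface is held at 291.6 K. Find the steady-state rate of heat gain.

Q = 10400 kW

Q = 4πk·ΔT/(1/r₁ − 1/r₂) = 4π × 16.9 × 194.6 / (1/1.58 − 1/1.59) = 1.04×10^7 W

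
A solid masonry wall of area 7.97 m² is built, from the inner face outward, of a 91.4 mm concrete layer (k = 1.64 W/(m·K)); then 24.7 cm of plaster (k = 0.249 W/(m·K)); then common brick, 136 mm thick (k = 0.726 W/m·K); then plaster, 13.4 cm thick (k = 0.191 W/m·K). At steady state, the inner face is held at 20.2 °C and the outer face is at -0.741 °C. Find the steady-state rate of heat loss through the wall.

Q = 86.2 W

Series thermal resistances, inner to outer:
  R_concrete = L/(kA) = 0.0914/(1.64·7.97) = 0.006993 K/W
  R_plaster = L/(kA) = 0.247/(0.249·7.97) = 0.1245 K/W
  R_common brick = L/(kA) = 0.136/(0.726·7.97) = 0.02350 K/W
  R_plaster = L/(kA) = 0.134/(0.191·7.97) = 0.08803 K/W
ΣR = 0.006993 + 0.1245 + 0.02350 + 0.08803 = 0.2430 K/W
Q = ΔT/ΣR = (20.2 °C − -0.741 °C)/0.2430 = 86.2 W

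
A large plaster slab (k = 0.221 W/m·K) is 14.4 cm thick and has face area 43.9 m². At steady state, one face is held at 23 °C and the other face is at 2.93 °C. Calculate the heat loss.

Q = 1350 W

Q = kA·ΔT/L = 0.221 × 43.9 × |23 °C − 2.93 °C| / 0.144 = 1350 W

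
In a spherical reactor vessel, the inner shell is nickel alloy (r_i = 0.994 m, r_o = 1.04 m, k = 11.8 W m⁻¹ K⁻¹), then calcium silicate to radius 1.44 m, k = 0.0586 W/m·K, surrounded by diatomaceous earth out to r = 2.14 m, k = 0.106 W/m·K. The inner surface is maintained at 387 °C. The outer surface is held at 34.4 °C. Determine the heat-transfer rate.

Series thermal resistances, inner to outer:
  R_nickel alloy = (1/0.994 − 1/1.04)/(4πk) = 0.04450/(4π·11.8) = 3.001×10^-4 K/W
  R_calcium silicate = (1/1.04 − 1/1.44)/(4πk) = 0.2671/(4π·0.0586) = 0.3627 K/W
  R_diatomaceous earth = (1/1.44 − 1/2.14)/(4πk) = 0.2272/(4π·0.106) = 0.1705 K/W
ΣR = 3.001×10^-4 + 0.3627 + 0.1705 = 0.5335 K/W
Q = ΔT/ΣR = (387 °C − 34.4 °C)/0.5335 = 661 W

Q = 661 W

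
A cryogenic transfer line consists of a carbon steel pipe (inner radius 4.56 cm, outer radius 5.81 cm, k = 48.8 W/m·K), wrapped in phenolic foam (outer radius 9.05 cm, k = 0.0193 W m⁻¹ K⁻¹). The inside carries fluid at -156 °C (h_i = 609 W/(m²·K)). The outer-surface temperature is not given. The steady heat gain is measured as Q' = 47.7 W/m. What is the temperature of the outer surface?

Series resistances:
  R'_conv,in = 1/(2πr h) = 1/(2π·0.0456·609) = 0.005731 m·K/W
  R'_carbon steel = ln(0.0581/0.0456)/(2πk) = 0.2423/(2π·48.8) = 7.901×10^-4 m·K/W
  R'_phenolic foam = ln(0.0905/0.0581)/(2πk) = 0.4432/(2π·0.0193) = 3.655 m·K/W
ΣR = 3.661 m·K/W
ΔT = Q'·ΣR = 47.7 × 3.661 = 174.6 K
Heat flows inward, so T_out = T_in + ΔT = -156 + 174.6 = 18.6 °C

T_out = 18.6 °C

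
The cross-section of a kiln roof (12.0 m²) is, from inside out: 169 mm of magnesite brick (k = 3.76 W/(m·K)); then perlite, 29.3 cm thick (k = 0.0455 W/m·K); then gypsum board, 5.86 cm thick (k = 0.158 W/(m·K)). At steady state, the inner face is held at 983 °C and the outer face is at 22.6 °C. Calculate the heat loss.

Q = 1680 W

Treat each layer as a resistance in series:
  R_magnesite brick = L/(kA) = 0.169/(3.76·12.0) = 0.003746 K/W
  R_perlite = L/(kA) = 0.293/(0.0455·12.0) = 0.5366 K/W
  R_gypsum board = L/(kA) = 0.0586/(0.158·12.0) = 0.03091 K/W
ΣR = 0.003746 + 0.5366 + 0.03091 = 0.5713 K/W
Q = ΔT/ΣR = (983 °C − 22.6 °C)/0.5713 = 1680 W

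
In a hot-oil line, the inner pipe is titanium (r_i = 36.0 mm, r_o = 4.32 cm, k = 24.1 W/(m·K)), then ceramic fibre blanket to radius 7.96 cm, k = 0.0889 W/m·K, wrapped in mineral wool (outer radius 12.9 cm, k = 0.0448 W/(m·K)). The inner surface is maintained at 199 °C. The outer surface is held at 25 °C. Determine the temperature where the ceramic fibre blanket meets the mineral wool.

T = 131 °C

Treat each layer as a resistance in series:
  R'_titanium = ln(0.0432/0.0360)/(2πk) = 0.1823/(2π·24.1) = 0.001204 m·K/W
  R'_ceramic fibre blanket = ln(0.0796/0.0432)/(2πk) = 0.6112/(2π·0.0889) = 1.094 m·K/W
  R'_mineral wool = ln(0.129/0.0796)/(2πk) = 0.4828/(2π·0.0448) = 1.715 m·K/W
ΣR = 0.001204 + 1.094 + 1.715 = 2.810 m·K/W
Q' = ΔT/ΣR = (199 °C − 25 °C)/2.810 = 61.92 W/m
From the inner boundary to the ceramic fibre blanket/mineral wool interface, ΣR_partial = 1.095 m·K/W.
T_interface = T_in − Q'·ΣR_partial = 199 °C − (61.92)(1.095) = 131 °C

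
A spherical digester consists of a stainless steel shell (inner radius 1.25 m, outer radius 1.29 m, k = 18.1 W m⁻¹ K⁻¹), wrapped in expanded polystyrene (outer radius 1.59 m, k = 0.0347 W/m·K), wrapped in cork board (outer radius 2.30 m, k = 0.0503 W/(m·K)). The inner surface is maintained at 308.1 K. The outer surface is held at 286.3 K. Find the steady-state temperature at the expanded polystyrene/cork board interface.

T = 296.7 K

Series thermal resistances, inner to outer:
  R_stainless steel = (1/1.25 − 1/1.29)/(4πk) = 0.02481/(4π·18.1) = 1.091×10^-4 K/W
  R_expanded polystyrene = (1/1.29 − 1/1.59)/(4πk) = 0.1463/(4π·0.0347) = 0.3354 K/W
  R_cork board = (1/1.59 − 1/2.30)/(4πk) = 0.1941/(4π·0.0503) = 0.3072 K/W
ΣR = 1.091×10^-4 + 0.3354 + 0.3072 = 0.6427 K/W
Q = ΔT/ΣR = (308.1 K − 286.3 K)/0.6427 = 33.92 W
From the inner boundary to the expanded polystyrene/cork board interface, ΣR_partial = 0.3355 K/W.
T_interface = T_in − Q·ΣR_partial = 308.1 K − (33.92)(0.3355) = 296.7 K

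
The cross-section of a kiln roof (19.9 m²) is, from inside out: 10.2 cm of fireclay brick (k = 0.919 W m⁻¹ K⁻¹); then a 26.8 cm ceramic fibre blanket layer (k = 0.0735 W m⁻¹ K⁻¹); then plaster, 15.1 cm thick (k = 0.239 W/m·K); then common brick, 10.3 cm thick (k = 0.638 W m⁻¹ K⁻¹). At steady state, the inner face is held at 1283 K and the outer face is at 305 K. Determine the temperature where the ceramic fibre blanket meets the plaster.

T = 475 K

Series thermal resistances, inner to outer:
  R_fireclay brick = L/(kA) = 0.102/(0.919·19.9) = 0.005577 K/W
  R_ceramic fibre blanket = L/(kA) = 0.268/(0.0735·19.9) = 0.1832 K/W
  R_plaster = L/(kA) = 0.151/(0.239·19.9) = 0.03175 K/W
  R_common brick = L/(kA) = 0.103/(0.638·19.9) = 0.008113 K/W
ΣR = 0.005577 + 0.1832 + 0.03175 + 0.008113 = 0.2286 K/W
Q = ΔT/ΣR = (1283 K − 305 K)/0.2286 = 4278 W
From the inner boundary to the ceramic fibre blanket/plaster interface, ΣR_partial = 0.1888 K/W.
T_interface = T_in − Q·ΣR_partial = 1283 K − (4278)(0.1888) = 475 K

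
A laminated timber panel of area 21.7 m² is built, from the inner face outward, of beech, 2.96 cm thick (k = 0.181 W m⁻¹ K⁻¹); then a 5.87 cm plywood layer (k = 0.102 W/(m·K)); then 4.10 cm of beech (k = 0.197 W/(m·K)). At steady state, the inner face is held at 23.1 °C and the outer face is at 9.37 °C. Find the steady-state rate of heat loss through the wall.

Q = 315 W

Resistance network (inner→outer):
  R_beech = L/(kA) = 0.0296/(0.181·21.7) = 0.007536 K/W
  R_plywood = L/(kA) = 0.0587/(0.102·21.7) = 0.02652 K/W
  R_beech = L/(kA) = 0.0410/(0.197·21.7) = 0.009591 K/W
ΣR = 0.007536 + 0.02652 + 0.009591 = 0.04365 K/W
Q = ΔT/ΣR = (23.1 °C − 9.37 °C)/0.04365 = 315 W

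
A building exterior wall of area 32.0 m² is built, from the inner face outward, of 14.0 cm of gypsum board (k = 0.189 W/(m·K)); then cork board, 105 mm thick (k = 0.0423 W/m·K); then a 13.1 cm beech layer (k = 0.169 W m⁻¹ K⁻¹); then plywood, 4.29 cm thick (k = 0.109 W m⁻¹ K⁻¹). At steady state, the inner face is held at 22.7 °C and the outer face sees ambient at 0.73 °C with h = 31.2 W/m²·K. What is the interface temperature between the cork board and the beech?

T = 6.69 °C

Treat each layer as a resistance in series:
  R_gypsum board = L/(kA) = 0.140/(0.189·32.0) = 0.02315 K/W
  R_cork board = L/(kA) = 0.105/(0.0423·32.0) = 0.07757 K/W
  R_beech = L/(kA) = 0.131/(0.169·32.0) = 0.02422 K/W
  R_plywood = L/(kA) = 0.0429/(0.109·32.0) = 0.01230 K/W
  R_conv,out = 1/(hA) = 1/(31.2·32.0) = 0.001002 K/W
ΣR = 0.02315 + 0.07757 + 0.02422 + 0.01230 + 0.001002 = 0.1382 K/W
Q = ΔT/ΣR = (22.7 °C − 0.73 °C)/0.1382 = 159.0 W
From the inner boundary to the cork board/beech interface, ΣR_partial = 0.1007 K/W.
T_interface = T_in − Q·ΣR_partial = 22.7 °C − (159.0)(0.1007) = 6.69 °C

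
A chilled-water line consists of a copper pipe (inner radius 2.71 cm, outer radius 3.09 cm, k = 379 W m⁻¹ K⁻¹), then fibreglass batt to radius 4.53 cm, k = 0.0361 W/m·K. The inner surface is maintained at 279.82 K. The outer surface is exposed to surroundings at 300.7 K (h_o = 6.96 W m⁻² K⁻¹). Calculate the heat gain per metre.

Treat each layer as a resistance in series:
  R'_copper = ln(0.0309/0.0271)/(2πk) = 0.1312/(2π·379) = 5.510×10^-5 m·K/W
  R'_fibreglass batt = ln(0.0453/0.0309)/(2πk) = 0.3826/(2π·0.0361) = 1.687 m·K/W
  R'_conv,out = 1/(2πr h) = 1/(2π·0.0453·6.96) = 0.5048 m·K/W
ΣR = 5.510×10^-5 + 1.687 + 0.5048 = 2.192 m·K/W
Q' = ΔT/ΣR = (279.82 K − 300.7 K)/2.192 = -9.53 W/m
(Negative Q' ⇒ heat flows inward; heat gain = 9.53 W/m.)

Q' = 9.53 W/m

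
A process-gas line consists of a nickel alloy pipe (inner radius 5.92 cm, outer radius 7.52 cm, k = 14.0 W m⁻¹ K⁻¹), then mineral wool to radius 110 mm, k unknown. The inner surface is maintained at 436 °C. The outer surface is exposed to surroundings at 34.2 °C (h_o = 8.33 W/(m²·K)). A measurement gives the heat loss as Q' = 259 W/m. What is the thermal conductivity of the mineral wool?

k = 0.0440 W/m·K

ΣR = ΔT/Q' = |436 − 34.2|/259 = 1.551 m·K/W
Known resistances:
  R'_nickel alloy = ln(0.0752/0.0592)/(2πk) = 0.2392/(2π·14.0) = 0.002720 m·K/W
  R'_conv,out = 1/(2πr h) = 1/(2π·0.110·8.33) = 0.1737 m·K/W
R_mineral wool = ΣR − ΣR_known = 1.551 − 0.1764 = 1.375 m·K/W
ln(r₂/r₁)/(2πk) = 1.375 ⇒ k = 0.3803/(2π·1.375) = 0.0440 W/m·K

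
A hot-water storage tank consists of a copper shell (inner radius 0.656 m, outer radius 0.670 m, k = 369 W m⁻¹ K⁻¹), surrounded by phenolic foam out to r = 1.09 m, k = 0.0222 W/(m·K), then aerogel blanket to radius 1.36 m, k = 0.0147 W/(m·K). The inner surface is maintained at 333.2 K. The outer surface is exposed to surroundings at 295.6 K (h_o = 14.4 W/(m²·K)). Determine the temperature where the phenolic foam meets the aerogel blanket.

Treat each layer as a resistance in series:
  R_copper = (1/0.656 − 1/0.670)/(4πk) = 0.03185/(4π·369) = 6.869×10^-6 K/W
  R_phenolic foam = (1/0.670 − 1/1.09)/(4πk) = 0.5751/(4π·0.0222) = 2.062 K/W
  R_aerogel blanket = (1/1.09 − 1/1.36)/(4πk) = 0.1821/(4π·0.0147) = 0.9860 K/W
  R_conv,out = 1/(4πr²h) = 1/(4π·1.36²·14.4) = 0.002988 K/W
ΣR = 6.869×10^-6 + 2.062 + 0.9860 + 0.002988 = 3.051 K/W
Q = ΔT/ΣR = (333.2 K − 295.6 K)/3.051 = 12.32 W
From the inner boundary to the phenolic foam/aerogel blanket interface, ΣR_partial = 2.062 K/W.
T_interface = T_in − Q·ΣR_partial = 333.2 K − (12.32)(2.062) = 307.8 K

T = 307.8 K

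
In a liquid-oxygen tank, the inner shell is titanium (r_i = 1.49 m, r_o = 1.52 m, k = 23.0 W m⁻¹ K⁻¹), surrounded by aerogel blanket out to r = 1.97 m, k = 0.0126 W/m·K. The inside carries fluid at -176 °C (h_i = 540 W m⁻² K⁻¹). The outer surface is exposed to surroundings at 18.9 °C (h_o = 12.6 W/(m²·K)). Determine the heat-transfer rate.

Q = 205 W

Treat each layer as a resistance in series:
  R_conv,in = 1/(4πr²h) = 1/(4π·1.49²·540) = 6.638×10^-5 K/W
  R_titanium = (1/1.49 − 1/1.52)/(4πk) = 0.01325/(4π·23.0) = 4.583×10^-5 K/W
  R_aerogel blanket = (1/1.52 − 1/1.97)/(4πk) = 0.1503/(4π·0.0126) = 0.9491 K/W
  R_conv,out = 1/(4πr²h) = 1/(4π·1.97²·12.6) = 0.001627 K/W
ΣR = 6.638×10^-5 + 4.583×10^-5 + 0.9491 + 0.001627 = 0.9508 K/W
Q = ΔT/ΣR = (-176 °C − 18.9 °C)/0.9508 = -205 W
(Negative Q ⇒ heat flows inward; heat gain = 205 W.)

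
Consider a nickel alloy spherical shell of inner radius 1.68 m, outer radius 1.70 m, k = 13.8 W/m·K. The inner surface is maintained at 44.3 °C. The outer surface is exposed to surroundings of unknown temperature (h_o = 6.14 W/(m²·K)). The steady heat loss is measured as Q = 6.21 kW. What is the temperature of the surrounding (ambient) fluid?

T_out = 16.2 °C

Series resistances:
  R_nickel alloy = (1/1.68 − 1/1.70)/(4πk) = 0.007003/(4π·13.8) = 4.038×10^-5 K/W
  R_conv,out = 1/(4πr²h) = 1/(4π·1.70²·6.14) = 0.004485 K/W
ΣR = 0.004525 K/W
ΔT = Q·ΣR = 6210 × 0.004525 = 28.10 K
Heat flows outward, so T_out = T_in − ΔT = 44.3 − 28.10 = 16.2 °C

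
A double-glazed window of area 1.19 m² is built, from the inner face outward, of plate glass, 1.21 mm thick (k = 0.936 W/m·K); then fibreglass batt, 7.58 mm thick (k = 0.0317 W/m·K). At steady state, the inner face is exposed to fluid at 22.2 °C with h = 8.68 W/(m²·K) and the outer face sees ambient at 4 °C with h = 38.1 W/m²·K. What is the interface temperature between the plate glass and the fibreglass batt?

T = 16.6 °C

Series thermal resistances, inner to outer:
  R_conv,in = 1/(hA) = 1/(8.68·1.19) = 0.09681 K/W
  R_plate glass = L/(kA) = 0.00121/(0.936·1.19) = 0.001086 K/W
  R_fibreglass batt = L/(kA) = 0.00758/(0.0317·1.19) = 0.2009 K/W
  R_conv,out = 1/(hA) = 1/(38.1·1.19) = 0.02206 K/W
ΣR = 0.09681 + 0.001086 + 0.2009 + 0.02206 = 0.3209 K/W
Q = ΔT/ΣR = (22.2 °C − 4 °C)/0.3209 = 56.72 W
From the inner boundary to the plate glass/fibreglass batt interface, ΣR_partial = 0.09790 K/W.
T_interface = T_in − Q·ΣR_partial = 22.2 °C − (56.72)(0.09790) = 16.6 °C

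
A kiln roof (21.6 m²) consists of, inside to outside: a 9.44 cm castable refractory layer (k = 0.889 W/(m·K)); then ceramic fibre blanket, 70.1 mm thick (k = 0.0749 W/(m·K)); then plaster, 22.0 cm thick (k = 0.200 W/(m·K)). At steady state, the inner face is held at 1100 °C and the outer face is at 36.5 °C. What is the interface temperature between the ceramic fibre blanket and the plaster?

Series thermal resistances, inner to outer:
  R_castable refractory = L/(kA) = 0.0944/(0.889·21.6) = 0.004916 K/W
  R_ceramic fibre blanket = L/(kA) = 0.0701/(0.0749·21.6) = 0.04333 K/W
  R_plaster = L/(kA) = 0.220/(0.200·21.6) = 0.05093 K/W
ΣR = 0.004916 + 0.04333 + 0.05093 = 0.09918 K/W
Q = ΔT/ΣR = (1100 °C − 36.5 °C)/0.09918 = 10720 W
From the inner boundary to the ceramic fibre blanket/plaster interface, ΣR_partial = 0.04825 K/W.
T_interface = T_in − Q·ΣR_partial = 1100 °C − (10720)(0.04825) = 583 °C

T = 583 °C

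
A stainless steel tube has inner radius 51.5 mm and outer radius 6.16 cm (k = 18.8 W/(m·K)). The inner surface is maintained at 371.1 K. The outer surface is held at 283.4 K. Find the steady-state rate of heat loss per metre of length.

Q' = 57800 W/m

Q' = 2πk·ΔT/ln(r₂/r₁) = 2π × 18.8 × 87.7 / ln(0.0616/0.0515) = 57800 W/m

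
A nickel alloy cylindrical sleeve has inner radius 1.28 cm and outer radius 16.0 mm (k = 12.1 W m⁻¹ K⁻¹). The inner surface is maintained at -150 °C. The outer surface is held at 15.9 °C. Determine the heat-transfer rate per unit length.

Q' = 56.5 kW/m

Q' = 2πk·ΔT/ln(r₂/r₁) = 2π × 12.1 × 165.9 / ln(0.0160/0.0128) = 56500 W/m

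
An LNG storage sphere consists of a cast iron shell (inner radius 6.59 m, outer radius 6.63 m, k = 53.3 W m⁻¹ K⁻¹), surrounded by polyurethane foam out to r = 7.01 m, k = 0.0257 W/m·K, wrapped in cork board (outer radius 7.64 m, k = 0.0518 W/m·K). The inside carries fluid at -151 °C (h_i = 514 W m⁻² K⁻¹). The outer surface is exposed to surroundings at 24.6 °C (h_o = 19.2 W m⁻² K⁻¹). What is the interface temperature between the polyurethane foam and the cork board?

Treat each layer as a resistance in series:
  R_conv,in = 1/(4πr²h) = 1/(4π·6.59²·514) = 3.565×10^-6 K/W
  R_cast iron = (1/6.59 − 1/6.63)/(4πk) = 9.155×10^-4/(4π·53.3) = 1.367×10^-6 K/W
  R_polyurethane foam = (1/6.63 − 1/7.01)/(4πk) = 0.008176/(4π·0.0257) = 0.02532 K/W
  R_cork board = (1/7.01 − 1/7.64)/(4πk) = 0.01176/(4π·0.0518) = 0.01807 K/W
  R_conv,out = 1/(4πr²h) = 1/(4π·7.64²·19.2) = 7.101×10^-5 K/W
ΣR = 3.565×10^-6 + 1.367×10^-6 + 0.02532 + 0.01807 + 7.101×10^-5 = 0.04347 K/W
Q = ΔT/ΣR = (-151 °C − 24.6 °C)/0.04347 = -4040 W
From the inner boundary to the polyurethane foam/cork board interface, ΣR_partial = 0.02532 K/W.
T_interface = T_in − Q·ΣR_partial = -151 °C − (-4040)(0.02532) = -48.7 °C

T = -48.7 °C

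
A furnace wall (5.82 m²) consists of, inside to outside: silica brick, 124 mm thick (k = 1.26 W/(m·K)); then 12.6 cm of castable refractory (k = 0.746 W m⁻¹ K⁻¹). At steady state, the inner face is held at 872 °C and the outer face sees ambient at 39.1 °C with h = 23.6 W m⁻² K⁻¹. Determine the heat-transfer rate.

Series thermal resistances, inner to outer:
  R_silica brick = L/(kA) = 0.124/(1.26·5.82) = 0.01691 K/W
  R_castable refractory = L/(kA) = 0.126/(0.746·5.82) = 0.02902 K/W
  R_conv,out = 1/(hA) = 1/(23.6·5.82) = 0.007281 K/W
ΣR = 0.01691 + 0.02902 + 0.007281 = 0.05321 K/W
Q = ΔT/ΣR = (872 °C − 39.1 °C)/0.05321 = 15700 W

Q = 15700 W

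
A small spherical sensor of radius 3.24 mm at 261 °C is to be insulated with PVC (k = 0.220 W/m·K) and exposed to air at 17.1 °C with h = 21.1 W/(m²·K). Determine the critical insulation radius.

r_cr = 2.09 cm

For a sphere, r_cr = 2k_ins/h = 2·0.220/21.1 = 0.0209 m = 2.09 cm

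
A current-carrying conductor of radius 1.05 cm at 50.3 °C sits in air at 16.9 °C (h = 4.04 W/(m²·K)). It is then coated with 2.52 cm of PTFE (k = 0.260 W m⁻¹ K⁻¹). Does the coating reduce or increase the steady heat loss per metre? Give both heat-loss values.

increases: 8.90 → 18.0 W/m

Critical radius for a cylinder: r_cr = k/h = 0.0644 m = 6.44 cm.
Outer radius after coating: r₂ = 0.0105 + 0.0252 = 0.0357 m.
Since r₁ < r_cr and r₂ ≤ r_cr, the coating moves toward the maximum at r_cr — heat loss rises.
Bare: R = 1/(2πr₁h) = 3.752 m·K/W; Q = 33.4/3.752 = 8.90 W/m.
Coated: R = R_cond + R_conv = 1.853 m·K/W; Q = 33.4/1.853 = 18.0 W/m.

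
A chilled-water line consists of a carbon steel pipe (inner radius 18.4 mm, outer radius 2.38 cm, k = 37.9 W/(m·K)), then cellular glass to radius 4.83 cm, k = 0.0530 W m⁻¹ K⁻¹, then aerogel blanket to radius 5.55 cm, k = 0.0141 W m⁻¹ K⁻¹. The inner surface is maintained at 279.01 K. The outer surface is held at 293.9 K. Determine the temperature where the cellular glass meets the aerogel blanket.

Series thermal resistances, inner to outer:
  R'_carbon steel = ln(0.0238/0.0184)/(2πk) = 0.2573/(2π·37.9) = 0.001081 m·K/W
  R'_cellular glass = ln(0.0483/0.0238)/(2πk) = 0.7077/(2π·0.0530) = 2.125 m·K/W
  R'_aerogel blanket = ln(0.0555/0.0483)/(2πk) = 0.1390/(2π·0.0141) = 1.568 m·K/W
ΣR = 0.001081 + 2.125 + 1.568 = 3.694 m·K/W
Q' = ΔT/ΣR = (279.01 K − 293.9 K)/3.694 = -4.031 W/m
From the inner boundary to the cellular glass/aerogel blanket interface, ΣR_partial = 2.126 m·K/W.
T_interface = T_in − Q'·ΣR_partial = 279.01 K − (-4.031)(2.126) = 287.6 K

T = 287.6 K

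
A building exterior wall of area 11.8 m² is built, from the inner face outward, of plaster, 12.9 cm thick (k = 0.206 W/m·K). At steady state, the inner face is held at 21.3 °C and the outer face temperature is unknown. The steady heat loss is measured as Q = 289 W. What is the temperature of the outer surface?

T_out = 5.96 °C

Series resistances:
  R_plaster = L/(kA) = 0.129/(0.206·11.8) = 0.05307 K/W
ΣR = 0.05307 K/W
ΔT = Q·ΣR = 289 × 0.05307 = 15.34 K
Heat flows outward, so T_out = T_in − ΔT = 21.3 − 15.34 = 5.96 °C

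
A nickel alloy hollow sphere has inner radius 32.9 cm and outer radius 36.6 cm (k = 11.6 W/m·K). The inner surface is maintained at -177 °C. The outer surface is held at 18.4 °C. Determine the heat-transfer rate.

Q = 92.7 kW

Q = 4πk·ΔT/(1/r₁ − 1/r₂) = 4π × 11.6 × 195.4 / (1/0.329 − 1/0.366) = 92700 W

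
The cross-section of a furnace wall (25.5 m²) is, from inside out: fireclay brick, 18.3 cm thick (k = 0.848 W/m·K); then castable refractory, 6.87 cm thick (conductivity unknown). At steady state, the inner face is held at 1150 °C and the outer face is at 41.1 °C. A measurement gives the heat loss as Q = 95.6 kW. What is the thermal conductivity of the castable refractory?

k = 0.859 W/m·K

ΣR = ΔT/Q = |1150 − 41.1|/95600 = 0.01160 K/W
Known resistances:
  R_fireclay brick = L/(kA) = 0.183/(0.848·25.5) = 0.008463 K/W
R_castable refractory = ΣR − ΣR_known = 0.01160 − 0.008463 = 0.003137 K/W
L/(kA) = 0.003137 ⇒ k = 0.0687/(0.003137·25.5) = 0.859 W/m·K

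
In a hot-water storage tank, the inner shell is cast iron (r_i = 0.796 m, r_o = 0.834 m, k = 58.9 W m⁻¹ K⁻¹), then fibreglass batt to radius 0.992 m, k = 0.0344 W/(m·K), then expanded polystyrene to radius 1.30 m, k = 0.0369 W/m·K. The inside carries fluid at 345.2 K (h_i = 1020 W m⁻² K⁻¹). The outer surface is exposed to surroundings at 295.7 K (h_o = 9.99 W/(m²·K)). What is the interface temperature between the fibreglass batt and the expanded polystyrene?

Resistance network (inner→outer):
  R_conv,in = 1/(4πr²h) = 1/(4π·0.796²·1020) = 1.231×10^-4 K/W
  R_cast iron = (1/0.796 − 1/0.834)/(4πk) = 0.05724/(4π·58.9) = 7.734×10^-5 K/W
  R_fibreglass batt = (1/0.834 − 1/0.992)/(4πk) = 0.1910/(4π·0.0344) = 0.4418 K/W
  R_expanded polystyrene = (1/0.992 − 1/1.30)/(4πk) = 0.2388/(4π·0.0369) = 0.5151 K/W
  R_conv,out = 1/(4πr²h) = 1/(4π·1.30²·9.99) = 0.004713 K/W
ΣR = 1.231×10^-4 + 7.734×10^-5 + 0.4418 + 0.5151 + 0.004713 = 0.9618 K/W
Q = ΔT/ΣR = (345.2 K − 295.7 K)/0.9618 = 51.47 W
From the inner boundary to the fibreglass batt/expanded polystyrene interface, ΣR_partial = 0.4420 K/W.
T_interface = T_in − Q·ΣR_partial = 345.2 K − (51.47)(0.4420) = 322.5 K

T = 322.5 K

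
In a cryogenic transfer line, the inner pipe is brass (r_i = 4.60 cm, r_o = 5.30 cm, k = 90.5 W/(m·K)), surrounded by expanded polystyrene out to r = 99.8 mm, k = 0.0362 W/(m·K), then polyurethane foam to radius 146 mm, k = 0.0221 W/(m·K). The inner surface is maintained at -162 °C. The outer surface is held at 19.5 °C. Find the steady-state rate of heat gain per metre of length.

Q' = 32.9 W/m

Resistance network (inner→outer):
  R'_brass = ln(0.0530/0.0460)/(2πk) = 0.1417/(2π·90.5) = 2.491×10^-4 m·K/W
  R'_expanded polystyrene = ln(0.0998/0.0530)/(2πk) = 0.6329/(2π·0.0362) = 2.782 m·K/W
  R'_polyurethane foam = ln(0.146/0.0998)/(2πk) = 0.3804/(2π·0.0221) = 2.740 m·K/W
ΣR = 2.491×10^-4 + 2.782 + 2.740 = 5.522 m·K/W
Q' = ΔT/ΣR = (-162 °C − 19.5 °C)/5.522 = -32.9 W/m
(Negative Q' ⇒ heat flows inward; heat gain = 32.9 W/m.)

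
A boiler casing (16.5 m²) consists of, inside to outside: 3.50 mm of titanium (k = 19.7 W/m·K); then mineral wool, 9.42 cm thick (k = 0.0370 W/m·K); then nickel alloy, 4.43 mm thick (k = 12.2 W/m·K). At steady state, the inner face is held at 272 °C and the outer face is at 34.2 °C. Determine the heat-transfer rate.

Treat each layer as a resistance in series:
  R_titanium = L/(kA) = 0.00350/(19.7·16.5) = 1.077×10^-5 K/W
  R_mineral wool = L/(kA) = 0.0942/(0.0370·16.5) = 0.1543 K/W
  R_nickel alloy = L/(kA) = 0.00443/(12.2·16.5) = 2.201×10^-5 K/W
ΣR = 1.077×10^-5 + 0.1543 + 2.201×10^-5 = 0.1543 K/W
Q = ΔT/ΣR = (272 °C − 34.2 °C)/0.1543 = 1540 W

Q = 1540 W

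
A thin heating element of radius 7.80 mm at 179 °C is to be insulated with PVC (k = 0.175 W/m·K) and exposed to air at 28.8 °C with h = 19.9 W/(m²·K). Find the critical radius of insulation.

For a cylinder, r_cr = k_ins/h = 0.175/19.9 = 0.00879 m = 0.879 cm

r_cr = 0.879 cm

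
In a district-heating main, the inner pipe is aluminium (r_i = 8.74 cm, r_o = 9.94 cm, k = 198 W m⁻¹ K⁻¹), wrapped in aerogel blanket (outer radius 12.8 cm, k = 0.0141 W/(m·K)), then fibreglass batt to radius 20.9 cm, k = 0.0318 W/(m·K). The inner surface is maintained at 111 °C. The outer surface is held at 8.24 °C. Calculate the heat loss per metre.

Q' = 19.4 W/m

Resistance network (inner→outer):
  R'_aluminium = ln(0.0994/0.0874)/(2πk) = 0.1287/(2π·198) = 1.034×10^-4 m·K/W
  R'_aerogel blanket = ln(0.128/0.0994)/(2πk) = 0.2529/(2π·0.0141) = 2.854 m·K/W
  R'_fibreglass batt = ln(0.209/0.128)/(2πk) = 0.4903/(2π·0.0318) = 2.454 m·K/W
ΣR = 1.034×10^-4 + 2.854 + 2.454 = 5.308 m·K/W
Q' = ΔT/ΣR = (111 °C − 8.24 °C)/5.308 = 19.4 W/m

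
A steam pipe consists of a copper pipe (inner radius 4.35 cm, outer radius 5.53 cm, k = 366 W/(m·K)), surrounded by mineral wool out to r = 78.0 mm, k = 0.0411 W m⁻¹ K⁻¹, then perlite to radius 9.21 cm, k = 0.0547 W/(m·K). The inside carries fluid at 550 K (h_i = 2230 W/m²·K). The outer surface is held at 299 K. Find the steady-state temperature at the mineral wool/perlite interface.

Treat each layer as a resistance in series:
  R'_conv,in = 1/(2πr h) = 1/(2π·0.0435·2230) = 0.001641 m·K/W
  R'_copper = ln(0.0553/0.0435)/(2πk) = 0.2400/(2π·366) = 1.044×10^-4 m·K/W
  R'_mineral wool = ln(0.0780/0.0553)/(2πk) = 0.3439/(2π·0.0411) = 1.332 m·K/W
  R'_perlite = ln(0.0921/0.0780)/(2πk) = 0.1662/(2π·0.0547) = 0.4835 m·K/W
ΣR = 0.001641 + 1.044×10^-4 + 1.332 + 0.4835 = 1.817 m·K/W
Q' = ΔT/ΣR = (550 K − 299 K)/1.817 = 138.1 W/m
From the inner boundary to the mineral wool/perlite interface, ΣR_partial = 1.334 m·K/W.
T_interface = T_in − Q'·ΣR_partial = 550 K − (138.1)(1.334) = 365.8 K

T = 365.8 K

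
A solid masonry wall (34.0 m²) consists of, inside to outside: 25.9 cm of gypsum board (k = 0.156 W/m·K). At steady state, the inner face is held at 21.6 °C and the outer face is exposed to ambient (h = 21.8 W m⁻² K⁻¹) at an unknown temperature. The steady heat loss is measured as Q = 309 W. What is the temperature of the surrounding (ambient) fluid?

T_out = 6.09 °C

Sum the resistances:
  R_gypsum board = L/(kA) = 0.259/(0.156·34.0) = 0.04883 K/W
  R_conv,out = 1/(hA) = 1/(21.8·34.0) = 0.001349 K/W
ΣR = 0.05018 K/W
ΔT = Q·ΣR = 309 × 0.05018 = 15.51 K
Heat flows outward, so T_out = T_in − ΔT = 21.6 − 15.51 = 6.09 °C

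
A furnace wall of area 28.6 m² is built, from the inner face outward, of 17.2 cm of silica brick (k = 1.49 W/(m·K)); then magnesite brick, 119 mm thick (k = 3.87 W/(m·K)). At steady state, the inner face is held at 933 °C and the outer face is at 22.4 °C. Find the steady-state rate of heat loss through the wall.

Resistance network (inner→outer):
  R_silica brick = L/(kA) = 0.172/(1.49·28.6) = 0.004036 K/W
  R_magnesite brick = L/(kA) = 0.119/(3.87·28.6) = 0.001075 K/W
ΣR = 0.004036 + 0.001075 = 0.005111 K/W
Q = ΔT/ΣR = (933 °C − 22.4 °C)/0.005111 = 1.78×10^5 W

Q = 1.78×10^5 W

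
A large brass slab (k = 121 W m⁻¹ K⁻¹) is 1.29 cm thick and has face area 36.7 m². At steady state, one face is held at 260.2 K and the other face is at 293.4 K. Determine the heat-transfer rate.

Q = 11400 kW

Q = kA·ΔT/L = 121 × 36.7 × |260.2 K − 293.4 K| / 0.0129 = 1.14×10^7 W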